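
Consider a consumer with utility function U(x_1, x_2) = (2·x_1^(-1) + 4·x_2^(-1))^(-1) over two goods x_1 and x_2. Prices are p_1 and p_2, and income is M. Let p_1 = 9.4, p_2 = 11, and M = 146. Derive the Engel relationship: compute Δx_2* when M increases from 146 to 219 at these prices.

From the CES first-order condition, (1/2)·(x_2/x_1)^(2) = p_1/p_2.
Hence x_2/x_1 = (2·p_1/p_2)^(1/(2)), i.e. raised to the 0.5 power.
Substitute x_2 = (x_2/x_1)·x_1 into the budget: x_1* = M/(p_1 + p_2·(x_2/x_1)).
Numerically x_2/x_1 = 1.307322, so x_1* = 146/(9.4 + 11·1.307322) = 6.1395 and x_2* = 1.307322·6.1395 = 8.0263.
At M' = 219: x_2* = 12.0394. Change: 12.0394 − 8.0263 = 4.0131.

Δx_2* = 4.0131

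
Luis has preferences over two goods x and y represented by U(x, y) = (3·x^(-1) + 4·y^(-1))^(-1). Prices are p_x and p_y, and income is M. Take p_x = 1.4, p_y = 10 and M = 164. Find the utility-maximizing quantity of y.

MU_x ∝ 3·x^(-2), MU_y ∝ 4·y^(-2), so MRS = (3/4)·(y/x)^(2) = p_x/p_y.
Hence y/x = ((4/3)·p_x/p_y)^(1/(2)), i.e. raised to the 0.5 power.
With the ratio pinned down, the budget gives x* = M/(p_x + p_y·(y/x)) and y* = (y/x)·x*.
Numerically y/x = 0.432049, so x* = 164/(1.4 + 10·0.432049) = 28.6689 and y* = 0.432049·28.6689 = 12.3864.

y* = 12.3864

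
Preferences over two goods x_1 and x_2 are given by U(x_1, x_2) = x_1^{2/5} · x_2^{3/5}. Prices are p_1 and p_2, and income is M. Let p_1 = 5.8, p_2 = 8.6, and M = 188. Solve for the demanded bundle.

Demand: x_1*(p_1,p_2,M) = 0.4·M/p_1 and x_2* = 0.6·M/p_2.
At p_1=5.8, p_2=8.6, M=188: x_1* = 0.4·188/5.8 = 12.9655, x_2* = 13.1163.

x_1* = 12.9655, x_2* = 13.1163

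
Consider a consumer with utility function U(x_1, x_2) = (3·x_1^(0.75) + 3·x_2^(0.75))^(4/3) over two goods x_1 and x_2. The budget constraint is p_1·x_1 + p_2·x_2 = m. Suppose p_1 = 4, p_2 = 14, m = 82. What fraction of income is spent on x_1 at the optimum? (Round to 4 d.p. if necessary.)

share on x_1 = 0.9772

MRS = MU_x_1/MU_x_2 = (x_2/x_1)^(0.25). Set equal to p_1/p_2.
Hence x_2/x_1 = (p_1/p_2)^(1/(0.25)), i.e. raised to the 4 power.
Substitute x_2 = (x_2/x_1)·x_1 into the budget: x_1* = m/(p_1 + p_2·(x_2/x_1)).
Numerically x_2/x_1 = 0.006664, so x_1* = 82/(4 + 14·0.006664) = 20.0328 and x_2* = 0.006664·20.0328 = 0.1335.
Expenditure on x_1: 4·20.0328 = 80.1311; share = 0.9772.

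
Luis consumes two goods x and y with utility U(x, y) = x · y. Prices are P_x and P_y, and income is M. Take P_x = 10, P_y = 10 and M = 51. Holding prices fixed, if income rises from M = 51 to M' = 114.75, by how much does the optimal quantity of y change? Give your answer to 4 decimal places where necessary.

Δy* = 3.1875

Tangency: MRS = y/x = P_x/P_y.
Rearranging, P_y·y = P_x·x. Substituting into the budget gives P_x·x·(1 + 1) = M.
Demand: x*(P_x,P_y,M) = 0.5·M/P_x and y* = 0.5·M/P_y.
At P_x=10, P_y=10, M=51: y* = 0.5·51/10 = 2.55.
At M' = 114.75: y* = 5.7375. Change: 5.7375 − 2.55 = 3.1875.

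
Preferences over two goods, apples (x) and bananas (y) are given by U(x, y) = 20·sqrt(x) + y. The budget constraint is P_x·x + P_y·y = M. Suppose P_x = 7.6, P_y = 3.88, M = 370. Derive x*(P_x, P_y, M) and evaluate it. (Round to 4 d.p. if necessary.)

Utility is quasi-linear in y; the FOC for x is 10/√x = P_x/P_y.
Solve: √x = 10·P_y/P_x, so x*(P_x,P_y) = (10·P_y/P_x)², and y* = (M − P_x·x*)/P_y.
Plugging in: x* = (10·3.88/7.6)² = 26.0637.

x* = 26.0637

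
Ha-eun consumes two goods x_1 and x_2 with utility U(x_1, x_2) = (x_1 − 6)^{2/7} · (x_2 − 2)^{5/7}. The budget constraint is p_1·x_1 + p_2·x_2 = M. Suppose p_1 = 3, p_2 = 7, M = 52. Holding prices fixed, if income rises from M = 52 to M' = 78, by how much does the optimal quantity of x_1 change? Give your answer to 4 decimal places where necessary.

Δx_1* = 2.4762

This is Cobb-Douglas in (x_1−6, x_2−2): tangency gives 2/7·p_2·(x_2−2) = 5/7·p_1·(x_1−6).
After buying the subsistence bundle (6, 2), a share 2/7 of the remaining income goes to x_1: x_1* = 6 + 2/7·(M − 6p_1 − 2p_2)/p_1.
Discretionary income = 52 − 6·3 − 2·7 = 20; x_1* = 6 + 2/7·20/3 = 7.9048.
At M' = 78: x_1* = 10.381. Change: 10.381 − 7.9048 = 2.4762.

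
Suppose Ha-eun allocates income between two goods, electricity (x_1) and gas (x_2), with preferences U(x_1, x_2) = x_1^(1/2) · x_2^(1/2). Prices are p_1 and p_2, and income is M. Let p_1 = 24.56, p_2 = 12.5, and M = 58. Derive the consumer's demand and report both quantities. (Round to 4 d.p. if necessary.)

MU_x_1/MU_x_2 = (0.5·x_2)/(0.5·x_1); tangency sets this equal to p_1/p_2.
Rearranging, p_2·x_2 = p_1·x_1. Substituting into the budget gives p_1·x_1·(1 + 1) = M.
Demand: x_1*(p_1,p_2,M) = 0.5·M/p_1 and x_2* = 0.5·M/p_2.
At p_1=24.56, p_2=12.5, M=58: x_1* = 0.5·58/24.56 = 1.1808, x_2* = 2.32.

x_1* = 1.1808, x_2* = 2.32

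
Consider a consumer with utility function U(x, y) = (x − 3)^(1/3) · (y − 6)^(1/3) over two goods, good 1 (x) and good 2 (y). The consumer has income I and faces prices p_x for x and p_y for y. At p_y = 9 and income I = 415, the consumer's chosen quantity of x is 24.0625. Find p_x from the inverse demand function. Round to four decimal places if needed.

Let x' = x−3, y' = y−6. MRS = y'/x' = p_x/p_y.
After buying the subsistence bundle (3, 6), a share 0.5 of the remaining income goes to x: x* = 3 + 0.5·(I − 3p_x − 6p_y)/p_x.
Set x* = 24.0625 in the demand function and solve for p_x: p_x = 8.

p_x = 8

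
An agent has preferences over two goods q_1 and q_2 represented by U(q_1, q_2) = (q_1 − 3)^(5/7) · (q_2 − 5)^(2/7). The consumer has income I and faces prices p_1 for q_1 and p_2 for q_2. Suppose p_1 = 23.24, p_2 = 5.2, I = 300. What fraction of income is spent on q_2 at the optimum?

Discretionary income = 300 − 3·23.24 − 5·5.2 = 204.28; q_1* = 3 + 5/7·204.28/23.24 = 9.2786; q_2* = 5 + 2/7·204.28/5.2 = 16.2242.
Expenditure on q_2: 5.2·16.2242 = 84.3657; share = 0.2812.

share on q_2 = 0.2812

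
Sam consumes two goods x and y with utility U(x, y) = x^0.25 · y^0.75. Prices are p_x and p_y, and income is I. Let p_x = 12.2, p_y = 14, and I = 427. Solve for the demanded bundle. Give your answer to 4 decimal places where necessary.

x* = 8.75, y* = 22.875

Tangency: MRS = (1/3)·y/x = p_x/p_y.
Rearranging, p_y·y = 3·p_x·x. Substituting into the budget gives p_x·x·(1 + 3) = I.
Demand: x*(p_x,p_y,I) = 0.25·I/p_x and y* = 0.75·I/p_y.
At p_x=12.2, p_y=14, I=427: x* = 0.25·427/12.2 = 8.75, y* = 22.875.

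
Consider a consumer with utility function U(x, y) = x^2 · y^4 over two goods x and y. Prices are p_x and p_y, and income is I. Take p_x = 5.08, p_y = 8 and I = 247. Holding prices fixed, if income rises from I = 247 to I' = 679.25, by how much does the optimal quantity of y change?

Tangency: MRS = (1/2)·y/x = p_x/p_y.
Rearranging, p_y·y = 2·p_x·x. Substituting into the budget gives p_x·x·(1 + 2) = I.
Demand: x*(p_x,p_y,I) = 1/3·I/p_x and y* = 2/3·I/p_y.
At p_x=5.08, p_y=8, I=247: y* = 2/3·247/8 = 20.5833.
At I' = 679.25: y* = 56.6042. Change: 56.6042 − 20.5833 = 36.0208.

Δy* = 36.0208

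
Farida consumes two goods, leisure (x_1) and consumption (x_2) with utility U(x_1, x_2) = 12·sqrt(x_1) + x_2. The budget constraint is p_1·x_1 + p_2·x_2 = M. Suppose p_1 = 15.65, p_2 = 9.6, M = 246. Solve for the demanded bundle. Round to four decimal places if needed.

Set MRS = p_1/p_2: 6·x_1^(−1/2) = p_1/p_2.
Solve: √x_1 = 6·p_2/p_1, so x_1*(p_1,p_2) = (6·p_2/p_1)², and x_2* = (M − p_1·x_1*)/p_2.
Plugging in: x_1* = (6·9.6/15.65)² = 13.5462, x_2* = 3.5419.

x_1* = 13.5462, x_2* = 3.5419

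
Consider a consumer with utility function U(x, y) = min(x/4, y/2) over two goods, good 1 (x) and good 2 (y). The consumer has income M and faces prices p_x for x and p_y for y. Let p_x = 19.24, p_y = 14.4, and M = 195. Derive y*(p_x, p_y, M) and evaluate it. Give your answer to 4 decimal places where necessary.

Leontief preferences: the optimum is at the kink where x/4 = y/2, i.e. y = (1/2)·x.
Budget: p_x·x + p_y·(1/2)·x = M, so (4·p_x + 2·p_y)·x = 4·M.
Demand: x*(p_x,p_y,M) = 4·M/(4·p_x + 2·p_y), y* = 2·M/(4·p_x + 2·p_y).
Here 4·19.24 + 2·14.4 = 105.76, giving y* = 3.6876.

y* = 3.6876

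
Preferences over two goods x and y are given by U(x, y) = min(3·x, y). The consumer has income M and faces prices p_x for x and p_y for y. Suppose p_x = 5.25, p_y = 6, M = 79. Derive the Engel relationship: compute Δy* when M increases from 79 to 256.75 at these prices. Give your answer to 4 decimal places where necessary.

Δy* = 22.9355

With perfect complements, no substitution: consume in ratio x:y = 1:3.
Budget: p_x·x + p_y·3·x = M, so (p_x + 3·p_y)·x = M.
Demand: x*(p_x,p_y,M) = M/(p_x + 3·p_y), y* = 3·M/(p_x + 3·p_y).
Here 5.25 + 3·6 = 23.25, giving y* = 10.1935.
At M' = 256.75: y* = 33.129. Change: 33.129 − 10.1935 = 22.9355.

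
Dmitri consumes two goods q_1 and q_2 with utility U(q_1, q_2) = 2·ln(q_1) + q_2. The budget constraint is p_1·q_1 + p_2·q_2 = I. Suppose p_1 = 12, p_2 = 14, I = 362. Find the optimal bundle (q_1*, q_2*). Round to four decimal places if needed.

Set MRS = p_1/p_2: (2/q_1)/1 = p_1/p_2.
So q_1*(p_1,p_2) = 2·p_2/p_1, independent of income; and q_2* = (I − 2·p_2)/p_2.
At the given prices: q_1* = 2·14/12 = 2.3333, and q_2* = 23.8571.

q_1* = 2.3333, q_2* = 23.8571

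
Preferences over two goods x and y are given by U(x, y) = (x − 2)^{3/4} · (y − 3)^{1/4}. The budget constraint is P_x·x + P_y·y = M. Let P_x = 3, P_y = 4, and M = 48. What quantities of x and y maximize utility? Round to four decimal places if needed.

Let x' = x−2, y' = y−3. MRS = 3·y'/x' = P_x/P_y.
Substituting into the budget: x* = 2 + 0.75·(M − 2·P_x − 3·P_y)/P_x, and y* = 3 + 0.25·(…)/P_y.
Discretionary income = 48 − 2·3 − 3·4 = 30; x* = 2 + 0.75·30/3 = 9.5; y* = 3 + 0.25·30/4 = 4.875.

x* = 9.5, y* = 4.875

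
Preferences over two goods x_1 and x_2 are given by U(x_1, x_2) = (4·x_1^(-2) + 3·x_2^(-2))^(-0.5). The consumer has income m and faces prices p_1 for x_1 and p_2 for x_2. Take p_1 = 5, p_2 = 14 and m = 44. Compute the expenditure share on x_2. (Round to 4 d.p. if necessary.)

From the CES first-order condition, (4/3)·(x_2/x_1)^(3) = p_1/p_2.
Solve for the ratio: x_2/x_1 = [(3/4)·p_1/p_2]^(1/3).
With the ratio pinned down, the budget gives x_1* = m/(p_1 + p_2·(x_2/x_1)) and x_2* = (x_2/x_1)·x_1*.
Numerically x_2/x_1 = 0.644616, so x_1* = 44/(5 + 14·0.644616) = 3.1373 and x_2* = 0.644616·3.1373 = 2.0224.
Expenditure on x_2: 14·2.0224 = 28.3133; share = 0.6435.

share on x_2 = 0.6435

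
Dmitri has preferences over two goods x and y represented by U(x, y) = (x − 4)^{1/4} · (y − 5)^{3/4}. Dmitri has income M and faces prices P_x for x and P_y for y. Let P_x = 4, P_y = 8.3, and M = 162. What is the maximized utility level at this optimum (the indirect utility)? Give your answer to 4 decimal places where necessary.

Let x' = x−4, y' = y−5. MRS = (1/3)·y'/x' = P_x/P_y.
After buying the subsistence bundle (4, 5), a share 0.25 of the remaining income goes to x: x* = 4 + 0.25·(M − 4P_x − 5P_y)/P_x.
Discretionary income = 162 − 4·4 − 5·8.3 = 104.5; x* = 4 + 0.25·104.5/4 = 10.5312; y* = 5 + 0.75·104.5/8.3 = 14.4428.
Utility at the optimum: U(10.5312, 14.4428) = 8.6114.

V = 8.6114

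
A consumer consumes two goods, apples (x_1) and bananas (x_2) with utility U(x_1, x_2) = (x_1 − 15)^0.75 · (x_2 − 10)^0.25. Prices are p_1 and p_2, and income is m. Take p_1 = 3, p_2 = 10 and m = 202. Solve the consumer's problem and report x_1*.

x_1* = 29.25

MRS = 3·(x_2−10)/(x_1−15). Tangency with p_1/p_2 gives x_2−10 = (1/3)·(p_1/p_2)·(x_1−15).
After buying the subsistence bundle (15, 10), a share 0.75 of the remaining income goes to x_1: x_1* = 15 + 0.75·(m − 15p_1 − 10p_2)/p_1.
Discretionary income = 202 − 15·3 − 10·10 = 57; x_1* = 15 + 0.75·57/3 = 29.25.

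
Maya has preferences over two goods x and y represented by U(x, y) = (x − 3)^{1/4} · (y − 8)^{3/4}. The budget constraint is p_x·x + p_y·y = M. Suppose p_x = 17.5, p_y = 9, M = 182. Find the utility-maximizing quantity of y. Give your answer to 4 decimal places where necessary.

y* = 12.7917

Discretionary income = 182 − 3·17.5 − 8·9 = 57.5; y* = 8 + 0.75·57.5/9 = 12.7917.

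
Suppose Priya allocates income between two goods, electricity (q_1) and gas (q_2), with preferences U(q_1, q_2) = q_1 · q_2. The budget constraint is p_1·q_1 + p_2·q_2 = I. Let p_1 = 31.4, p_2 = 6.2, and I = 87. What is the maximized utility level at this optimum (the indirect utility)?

V = 9.7198

Demand: q_1*(p_1,p_2,I) = 0.5·I/p_1 and q_2* = 0.5·I/p_2.
At p_1=31.4, p_2=6.2, I=87: q_1* = 0.5·87/31.4 = 1.3854, q_2* = 7.0161.
Utility at the optimum: U(1.3854, 7.0161) = 9.7198.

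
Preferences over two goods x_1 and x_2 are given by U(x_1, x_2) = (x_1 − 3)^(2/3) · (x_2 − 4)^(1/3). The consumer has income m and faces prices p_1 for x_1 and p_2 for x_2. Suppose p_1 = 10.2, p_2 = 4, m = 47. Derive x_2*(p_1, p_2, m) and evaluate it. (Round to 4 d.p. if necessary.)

x_2* = 4.0333

MRS = 2·(x_2−4)/(x_1−3). Tangency with p_1/p_2 gives x_2−4 = (1/2)·(p_1/p_2)·(x_1−3).
After buying the subsistence bundle (3, 4), a share 2/3 of the remaining income goes to x_1: x_1* = 3 + 2/3·(m − 3p_1 − 4p_2)/p_1.
Discretionary income = 47 − 3·10.2 − 4·4 = 0.4; x_2* = 4 + 1/3·0.4/4 = 4.0333.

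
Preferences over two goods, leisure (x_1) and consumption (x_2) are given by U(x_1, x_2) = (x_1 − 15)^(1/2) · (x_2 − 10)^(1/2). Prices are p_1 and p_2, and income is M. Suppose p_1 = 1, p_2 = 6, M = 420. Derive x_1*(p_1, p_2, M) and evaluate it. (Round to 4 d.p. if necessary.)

x_1* = 187.5

Let x_1' = x_1−15, x_2' = x_2−10. MRS = x_2'/x_1' = p_1/p_2.
After buying the subsistence bundle (15, 10), a share 0.5 of the remaining income goes to x_1: x_1* = 15 + 0.5·(M − 15p_1 − 10p_2)/p_1.
Discretionary income = 420 − 15·1 − 10·6 = 345; x_1* = 15 + 0.5·345/1 = 187.5.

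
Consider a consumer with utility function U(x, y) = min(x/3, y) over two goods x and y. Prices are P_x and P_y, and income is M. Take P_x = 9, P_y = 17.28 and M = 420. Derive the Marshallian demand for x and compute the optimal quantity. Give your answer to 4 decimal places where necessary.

With perfect complements, no substitution: consume in ratio x:y = 3:1.
Budget: P_x·x + P_y·(1/3)·x = M, so (3·P_x + P_y)·x = 3·M.
Demand: x*(P_x,P_y,M) = 3·M/(3·P_x + P_y), y* = M/(3·P_x + P_y).
Here 3·9 + 17.28 = 44.28, giving x* = 28.4553.

x* = 28.4553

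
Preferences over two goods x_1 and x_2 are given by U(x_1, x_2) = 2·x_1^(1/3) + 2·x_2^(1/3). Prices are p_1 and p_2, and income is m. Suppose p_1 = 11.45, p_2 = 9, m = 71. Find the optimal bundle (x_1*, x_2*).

x_1* = 2.914, x_2* = 4.1816

MRS = MU_x_1/MU_x_2 = (x_2/x_1)^(2/3). Set equal to p_1/p_2.
Solve for the ratio: x_2/x_1 = [p_1/p_2]^(1.5).
Substitute x_2 = (x_2/x_1)·x_1 into the budget: x_1* = m/(p_1 + p_2·(x_2/x_1)).
Numerically x_2/x_1 = 1.434975, so x_1* = 71/(11.45 + 9·1.434975) = 2.914 and x_2* = 1.434975·2.914 = 4.1816.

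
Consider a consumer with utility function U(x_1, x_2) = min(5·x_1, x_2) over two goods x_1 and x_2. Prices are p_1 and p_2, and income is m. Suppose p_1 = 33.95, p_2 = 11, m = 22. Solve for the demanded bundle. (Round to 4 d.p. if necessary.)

x_1* = 0.2473, x_2* = 1.2366

Leontief preferences: the optimum is at the kink where x_1/1 = x_2/5, i.e. x_2 = 5·x_1.
Budget: p_1·x_1 + p_2·5·x_1 = m, so (p_1 + 5·p_2)·x_1 = m.
Demand: x_1*(p_1,p_2,m) = m/(p_1 + 5·p_2), x_2* = 5·m/(p_1 + 5·p_2).
Here 33.95 + 5·11 = 88.95, giving x_1* = 0.2473 and x_2* = 1.2366.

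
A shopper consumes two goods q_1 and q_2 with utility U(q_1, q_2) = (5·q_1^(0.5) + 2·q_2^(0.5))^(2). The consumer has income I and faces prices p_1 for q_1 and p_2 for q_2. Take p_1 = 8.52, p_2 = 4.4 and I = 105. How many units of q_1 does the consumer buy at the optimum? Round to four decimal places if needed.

With the ratio pinned down, the budget gives q_1* = I/(p_1 + p_2·(q_2/q_1)) and q_2* = (q_2/q_1)·q_1*.
Numerically q_2/q_1 = 0.599921, so q_1* = 105/(8.52 + 4.4·0.599921) = 9.4089.

q_1* = 9.4089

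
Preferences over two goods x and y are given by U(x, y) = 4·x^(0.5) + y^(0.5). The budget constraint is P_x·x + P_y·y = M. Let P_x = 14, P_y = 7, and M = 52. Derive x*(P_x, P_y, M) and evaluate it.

From the CES first-order condition, 4·(y/x)^(0.5) = P_x/P_y.
Solve for the ratio: y/x = [(1/4)·P_x/P_y]^(2).
Substitute y = (y/x)·x into the budget: x* = M/(P_x + P_y·(y/x)).
Numerically y/x = 0.25, so x* = 52/(14 + 7·0.25) = 3.3016.

x* = 3.3016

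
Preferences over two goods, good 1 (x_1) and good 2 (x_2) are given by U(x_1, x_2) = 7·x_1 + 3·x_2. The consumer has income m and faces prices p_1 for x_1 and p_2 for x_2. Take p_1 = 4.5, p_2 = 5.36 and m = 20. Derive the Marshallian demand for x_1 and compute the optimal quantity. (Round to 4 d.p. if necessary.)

Perfect substitutes: compare marginal utility per dollar. 7/p_1 vs 3/p_2 → 1.5556 vs 0.5597.
x_1 gives more utility per dollar, so spend all income on x_1: x_1* = m/p_1, x_2* = 0.
Numerically: x_1* = 4.4444, x_2* = 0.

x_1* = 4.4444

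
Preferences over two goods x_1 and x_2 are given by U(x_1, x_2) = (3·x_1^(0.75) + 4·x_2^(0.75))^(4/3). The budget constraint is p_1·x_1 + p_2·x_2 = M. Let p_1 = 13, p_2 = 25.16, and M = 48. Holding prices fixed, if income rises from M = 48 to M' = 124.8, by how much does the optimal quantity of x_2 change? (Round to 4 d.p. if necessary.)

Δx_2* = 0.9267

MU_x_1 ∝ 3·x_1^(-0.25), MU_x_2 ∝ 4·x_2^(-0.25), so MRS = (3/4)·(x_2/x_1)^(0.25) = p_1/p_2.
Hence x_2/x_1 = ((4/3)·p_1/p_2)^(1/(0.25)), i.e. raised to the 4 power.
With the ratio pinned down, the budget gives x_1* = M/(p_1 + p_2·(x_2/x_1)) and x_2* = (x_2/x_1)·x_1*.
Numerically x_2/x_1 = 0.225261, so x_1* = 48/(13 + 25.16·0.225261) = 2.5713 and x_2* = 0.225261·2.5713 = 0.5792.
At M' = 124.8: x_2* = 1.506. Change: 1.506 − 0.5792 = 0.9267.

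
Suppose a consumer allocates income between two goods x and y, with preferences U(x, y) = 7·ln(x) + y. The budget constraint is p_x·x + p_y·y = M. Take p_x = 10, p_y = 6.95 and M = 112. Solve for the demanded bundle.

x* = 4.865, y* = 9.1151

So x*(p_x,p_y) = 7·p_y/p_x, independent of income; and y* = (M − 7·p_y)/p_y.
At the given prices: x* = 7·6.95/10 = 4.865, and y* = 9.1151.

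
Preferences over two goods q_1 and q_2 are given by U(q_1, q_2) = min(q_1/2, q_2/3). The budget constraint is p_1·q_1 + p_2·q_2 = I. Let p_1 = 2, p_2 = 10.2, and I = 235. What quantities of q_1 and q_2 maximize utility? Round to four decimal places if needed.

Leontief preferences: the optimum is at the kink where q_1/2 = q_2/3, i.e. q_2 = (3/2)·q_1.
Budget: p_1·q_1 + p_2·(3/2)·q_1 = I, so (2·p_1 + 3·p_2)·q_1 = 2·I.
Demand: q_1*(p_1,p_2,I) = 2·I/(2·p_1 + 3·p_2), q_2* = 3·I/(2·p_1 + 3·p_2).
Here 2·2 + 3·10.2 = 34.6, giving q_1* = 13.5838 and q_2* = 20.3757.

q_1* = 13.5838, q_2* = 20.3757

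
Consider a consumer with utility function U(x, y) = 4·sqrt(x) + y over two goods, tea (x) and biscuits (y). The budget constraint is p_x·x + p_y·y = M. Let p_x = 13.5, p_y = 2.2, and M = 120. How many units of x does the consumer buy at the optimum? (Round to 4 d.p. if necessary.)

x* = 0.1062

Utility is quasi-linear in y; the FOC for x is 2/√x = p_x/p_y.
Solve: √x = 2·p_y/p_x, so x*(p_x,p_y) = (2·p_y/p_x)², and y* = (M − p_x·x*)/p_y.
Plugging in: x* = (2·2.2/13.5)² = 0.1062.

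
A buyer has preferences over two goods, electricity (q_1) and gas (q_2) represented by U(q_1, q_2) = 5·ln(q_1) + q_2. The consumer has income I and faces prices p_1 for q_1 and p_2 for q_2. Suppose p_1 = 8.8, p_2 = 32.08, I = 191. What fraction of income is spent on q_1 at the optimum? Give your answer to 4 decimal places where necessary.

share on q_1 = 0.8398

MU_q_1 = 5/q_1, MU_q_2 = 1. Tangency: 5/q_1 = p_1/p_2.
So q_1*(p_1,p_2) = 5·p_2/p_1, independent of income; and q_2* = (I − 5·p_2)/p_2.
At the given prices: q_1* = 5·32.08/8.8 = 18.2273, and q_2* = 0.9539.
Expenditure on q_1: 8.8·18.2273 = 160.4; share = 0.8398.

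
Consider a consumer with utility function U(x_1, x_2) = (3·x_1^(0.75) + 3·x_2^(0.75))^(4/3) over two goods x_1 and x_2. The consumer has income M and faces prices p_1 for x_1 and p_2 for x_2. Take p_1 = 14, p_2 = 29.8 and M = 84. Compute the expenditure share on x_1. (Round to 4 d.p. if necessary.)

share on x_1 = 0.9061

MRS = MU_x_1/MU_x_2 = (x_2/x_1)^(0.25). Set equal to p_1/p_2.
Solve for the ratio: x_2/x_1 = [p_1/p_2]^(4).
With the ratio pinned down, the budget gives x_1* = M/(p_1 + p_2·(x_2/x_1)) and x_2* = (x_2/x_1)·x_1*.
Numerically x_2/x_1 = 0.048713, so x_1* = 84/(14 + 29.8·0.048713) = 5.4363 and x_2* = 0.048713·5.4363 = 0.2648.
Expenditure on x_1: 14·5.4363 = 76.1084; share = 0.9061.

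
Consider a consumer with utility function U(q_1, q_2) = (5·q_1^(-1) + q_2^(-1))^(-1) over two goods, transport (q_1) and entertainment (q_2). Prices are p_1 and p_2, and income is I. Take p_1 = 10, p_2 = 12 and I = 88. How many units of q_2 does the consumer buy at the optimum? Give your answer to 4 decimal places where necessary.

q_2* = 2.4113

Numerically q_2/q_1 = 0.408248, so q_1* = 88/(10 + 12·0.408248) = 5.9064 and q_2* = 0.408248·5.9064 = 2.4113.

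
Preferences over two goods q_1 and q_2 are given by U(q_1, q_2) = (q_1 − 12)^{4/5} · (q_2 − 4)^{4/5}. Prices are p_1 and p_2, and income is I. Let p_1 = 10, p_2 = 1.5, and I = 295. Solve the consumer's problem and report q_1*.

q_1* = 20.45

MRS = (q_2−4)/(q_1−12). Tangency with p_1/p_2 gives q_2−4 = (p_1/p_2)·(q_1−12).
After buying the subsistence bundle (12, 4), a share 0.5 of the remaining income goes to q_1: q_1* = 12 + 0.5·(I − 12p_1 − 4p_2)/p_1.
Discretionary income = 295 − 12·10 − 4·1.5 = 169; q_1* = 12 + 0.5·169/10 = 20.45.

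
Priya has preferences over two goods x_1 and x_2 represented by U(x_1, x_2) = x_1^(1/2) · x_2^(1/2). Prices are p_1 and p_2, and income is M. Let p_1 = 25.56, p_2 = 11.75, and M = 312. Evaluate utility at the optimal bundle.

V = 9.0017

The MRS is x_2/x_1. Set MRS = p_1/p_2.
So 0.5·p_2·x_2 = 0.5·p_1·x_1; combined with the budget, a share 0.5 of income goes to x_1.
Demand: x_1*(p_1,p_2,M) = 0.5·M/p_1 and x_2* = 0.5·M/p_2.
At p_1=25.56, p_2=11.75, M=312: x_1* = 0.5·312/25.56 = 6.1033, x_2* = 13.2766.
Utility at the optimum: U(6.1033, 13.2766) = 9.0017.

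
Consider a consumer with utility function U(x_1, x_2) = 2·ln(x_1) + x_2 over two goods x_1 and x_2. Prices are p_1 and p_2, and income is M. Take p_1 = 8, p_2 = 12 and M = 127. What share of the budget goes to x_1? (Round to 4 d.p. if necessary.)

MU_x_1 = 2/x_1, MU_x_2 = 1. Tangency: 2/x_1 = p_1/p_2.
So x_1*(p_1,p_2) = 2·p_2/p_1, independent of income; and x_2* = (M − 2·p_2)/p_2.
At the given prices: x_1* = 2·12/8 = 3, and x_2* = 8.5833.
Expenditure on x_1: 8·3 = 24; share = 0.189.

share on x_1 = 0.189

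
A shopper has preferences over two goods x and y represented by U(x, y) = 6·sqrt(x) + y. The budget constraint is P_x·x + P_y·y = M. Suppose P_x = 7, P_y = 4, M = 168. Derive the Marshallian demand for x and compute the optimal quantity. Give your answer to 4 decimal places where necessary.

x* = 2.9388

Set MRS = P_x/P_y: 3·x^(−1/2) = P_x/P_y.
Thus x* = (3·P_y/P_x)² — independent of M — with the rest of income spent on y.
Plugging in: x* = (3·4/7)² = 2.9388.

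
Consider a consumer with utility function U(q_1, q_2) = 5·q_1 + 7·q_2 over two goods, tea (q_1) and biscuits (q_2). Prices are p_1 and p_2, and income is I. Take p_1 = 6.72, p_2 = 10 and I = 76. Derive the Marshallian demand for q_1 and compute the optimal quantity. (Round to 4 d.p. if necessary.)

q_1* = 11.3095

Linear utility — the consumer picks whichever good has higher MU/price: 5/6.72 = 0.744 vs 7/10 = 0.7.
q_1 gives more utility per dollar, so spend all income on q_1: q_1* = I/p_1, q_2* = 0.
Numerically: q_1* = 11.3095, q_2* = 0.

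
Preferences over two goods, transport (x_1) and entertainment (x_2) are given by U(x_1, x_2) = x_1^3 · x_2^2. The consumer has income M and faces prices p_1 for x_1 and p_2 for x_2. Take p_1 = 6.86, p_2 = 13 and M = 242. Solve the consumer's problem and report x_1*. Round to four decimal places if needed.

Tangency: MRS = (3/2)·x_2/x_1 = p_1/p_2.
So 3·p_2·x_2 = 2·p_1·x_1; combined with the budget, a share 0.6 of income goes to x_1.
Demand: x_1*(p_1,p_2,M) = 0.6·M/p_1 and x_2* = 0.4·M/p_2.
At p_1=6.86, p_2=13, M=242: x_1* = 0.6·242/6.86 = 21.1662.

x_1* = 21.1662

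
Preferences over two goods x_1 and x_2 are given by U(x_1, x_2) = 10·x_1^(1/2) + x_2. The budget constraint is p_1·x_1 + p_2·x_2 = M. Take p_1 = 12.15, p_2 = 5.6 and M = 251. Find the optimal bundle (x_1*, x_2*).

Solve: √x_1 = 5·p_2/p_1, so x_1*(p_1,p_2) = (5·p_2/p_1)², and x_2* = (M − p_1·x_1*)/p_2.
Plugging in: x_1* = (5·5.6/12.15)² = 5.3108, x_2* = 33.2988.

x_1* = 5.3108, x_2* = 33.2988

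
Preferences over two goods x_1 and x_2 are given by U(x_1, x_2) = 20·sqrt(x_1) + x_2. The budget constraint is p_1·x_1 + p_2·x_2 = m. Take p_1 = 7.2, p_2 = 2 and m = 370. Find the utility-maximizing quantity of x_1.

Plugging in: x_1* = (10·2/7.2)² = 7.716.

x_1* = 7.716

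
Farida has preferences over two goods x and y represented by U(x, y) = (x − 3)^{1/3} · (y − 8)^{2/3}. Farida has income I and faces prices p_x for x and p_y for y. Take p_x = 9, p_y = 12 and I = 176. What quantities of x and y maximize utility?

This is Cobb-Douglas in (x−3, y−8): tangency gives 1/3·p_y·(y−8) = 2/3·p_x·(x−3).
Substituting into the budget: x* = 3 + 1/3·(I − 3·p_x − 8·p_y)/p_x, and y* = 8 + 2/3·(…)/p_y.
Discretionary income = 176 − 3·9 − 8·12 = 53; x* = 3 + 1/3·53/9 = 4.963; y* = 8 + 2/3·53/12 = 10.9444.

x* = 4.963, y* = 10.9444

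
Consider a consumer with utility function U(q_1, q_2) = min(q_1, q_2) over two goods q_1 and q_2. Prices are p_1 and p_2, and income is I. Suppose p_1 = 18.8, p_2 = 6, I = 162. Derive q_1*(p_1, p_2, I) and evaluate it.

Leontief preferences: the optimum is at the kink where q_1/1 = q_2/1, i.e. q_2 = q_1.
Budget: p_1·q_1 + p_2·q_1 = I, so (p_1 + p_2)·q_1 = I.
Demand: q_1*(p_1,p_2,I) = I/(p_1 + p_2), q_2* = I/(p_1 + p_2).
Here 18.8 + 6 = 24.8, giving q_1* = 6.5323.

q_1* = 6.5323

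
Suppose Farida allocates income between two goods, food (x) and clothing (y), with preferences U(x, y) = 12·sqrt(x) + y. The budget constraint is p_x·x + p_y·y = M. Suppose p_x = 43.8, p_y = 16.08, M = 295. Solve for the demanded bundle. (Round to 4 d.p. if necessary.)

x* = 4.8521, y* = 5.1293

Utility is quasi-linear in y; the FOC for x is 6/√x = p_x/p_y.
Solve: √x = 6·p_y/p_x, so x*(p_x,p_y) = (6·p_y/p_x)², and y* = (M − p_x·x*)/p_y.
Plugging in: x* = (6·16.08/43.8)² = 4.8521, y* = 5.1293.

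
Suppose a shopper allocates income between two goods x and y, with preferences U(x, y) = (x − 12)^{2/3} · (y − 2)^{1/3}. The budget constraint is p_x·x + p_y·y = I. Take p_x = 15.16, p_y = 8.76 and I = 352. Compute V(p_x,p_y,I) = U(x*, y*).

Substituting into the budget: x* = 12 + 2/3·(I − 12·p_x − 2·p_y)/p_x, and y* = 2 + 1/3·(…)/p_y.
Discretionary income = 352 − 12·15.16 − 2·8.76 = 152.56; x* = 12 + 2/3·152.56/15.16 = 18.7089; y* = 2 + 1/3·152.56/8.76 = 7.8052.
Utility at the optimum: U(18.7089, 7.8052) = 6.393.

V = 6.393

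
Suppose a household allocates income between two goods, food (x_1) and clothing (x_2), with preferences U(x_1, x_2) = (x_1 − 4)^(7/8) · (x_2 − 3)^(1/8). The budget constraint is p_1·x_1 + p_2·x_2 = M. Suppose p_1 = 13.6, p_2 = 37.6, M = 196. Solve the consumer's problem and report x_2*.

This is Cobb-Douglas in (x_1−4, x_2−3): tangency gives 0.875·p_2·(x_2−3) = 0.125·p_1·(x_1−4).
After buying the subsistence bundle (4, 3), a share 0.875 of the remaining income goes to x_1: x_1* = 4 + 0.875·(M − 4p_1 − 3p_2)/p_1.
Discretionary income = 196 − 4·13.6 − 3·37.6 = 28.8; x_2* = 3 + 0.125·28.8/37.6 = 3.0957.

x_2* = 3.0957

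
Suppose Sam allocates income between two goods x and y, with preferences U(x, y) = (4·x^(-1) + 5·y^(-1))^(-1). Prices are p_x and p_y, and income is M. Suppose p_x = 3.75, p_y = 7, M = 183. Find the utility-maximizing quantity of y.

y* = 15.7996

MU_x ∝ 4·x^(-2), MU_y ∝ 5·y^(-2), so MRS = (4/5)·(y/x)^(2) = p_x/p_y.
Hence y/x = ((5/4)·p_x/p_y)^(1/(2)), i.e. raised to the 0.5 power.
With the ratio pinned down, the budget gives x* = M/(p_x + p_y·(y/x)) and y* = (y/x)·x*.
Numerically y/x = 0.818317, so x* = 183/(3.75 + 7·0.818317) = 19.3074 and y* = 0.818317·19.3074 = 15.7996.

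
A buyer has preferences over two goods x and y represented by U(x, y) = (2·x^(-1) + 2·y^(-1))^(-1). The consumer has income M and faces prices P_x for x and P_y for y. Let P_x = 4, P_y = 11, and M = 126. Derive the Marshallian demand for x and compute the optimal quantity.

x* = 11.8496

From the CES first-order condition, (y/x)^(2) = P_x/P_y.
Hence y/x = (P_x/P_y)^(1/(2)), i.e. raised to the 0.5 power.
Substitute y = (y/x)·x into the budget: x* = M/(P_x + P_y·(y/x)).
Numerically y/x = 0.603023, so x* = 126/(4 + 11·0.603023) = 11.8496.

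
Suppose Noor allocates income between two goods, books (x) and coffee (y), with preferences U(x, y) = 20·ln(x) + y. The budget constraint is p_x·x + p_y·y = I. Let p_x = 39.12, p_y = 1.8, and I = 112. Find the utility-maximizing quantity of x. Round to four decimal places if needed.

x* = 0.9202

So x*(p_x,p_y) = 20·p_y/p_x, independent of income; and y* = (I − 20·p_y)/p_y.
At the given prices: x* = 20·1.8/39.12 = 0.9202.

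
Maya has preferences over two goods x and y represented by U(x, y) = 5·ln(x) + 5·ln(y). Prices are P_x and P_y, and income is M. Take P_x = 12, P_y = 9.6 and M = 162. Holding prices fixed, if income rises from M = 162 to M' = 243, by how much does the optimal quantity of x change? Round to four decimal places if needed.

Δx* = 3.375

Demand: x*(P_x,P_y,M) = 0.5·M/P_x and y* = 0.5·M/P_y.
At P_x=12, P_y=9.6, M=162: x* = 0.5·162/12 = 6.75.
At M' = 243: x* = 10.125. Change: 10.125 − 6.75 = 3.375.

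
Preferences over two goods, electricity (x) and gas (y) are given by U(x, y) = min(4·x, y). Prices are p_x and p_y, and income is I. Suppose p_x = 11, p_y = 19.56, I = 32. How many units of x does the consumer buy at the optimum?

With perfect complements, no substitution: consume in ratio x:y = 1:4.
Budget: p_x·x + p_y·4·x = I, so (p_x + 4·p_y)·x = I.
Demand: x*(p_x,p_y,I) = I/(p_x + 4·p_y), y* = 4·I/(p_x + 4·p_y).
Here 11 + 4·19.56 = 89.24, giving x* = 0.3586.

x* = 0.3586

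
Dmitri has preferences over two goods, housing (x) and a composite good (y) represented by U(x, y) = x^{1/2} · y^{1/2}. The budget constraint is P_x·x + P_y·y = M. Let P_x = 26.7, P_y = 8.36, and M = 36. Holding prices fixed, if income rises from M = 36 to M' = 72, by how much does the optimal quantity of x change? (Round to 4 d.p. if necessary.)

Δx* = 0.6742

The MRS is y/x. Set MRS = P_x/P_y.
So 0.5·P_y·y = 0.5·P_x·x; combined with the budget, a share 0.5 of income goes to x.
Demand: x*(P_x,P_y,M) = 0.5·M/P_x and y* = 0.5·M/P_y.
At P_x=26.7, P_y=8.36, M=36: x* = 0.5·36/26.7 = 0.6742.
At M' = 72: x* = 1.3483. Change: 1.3483 − 0.6742 = 0.6742.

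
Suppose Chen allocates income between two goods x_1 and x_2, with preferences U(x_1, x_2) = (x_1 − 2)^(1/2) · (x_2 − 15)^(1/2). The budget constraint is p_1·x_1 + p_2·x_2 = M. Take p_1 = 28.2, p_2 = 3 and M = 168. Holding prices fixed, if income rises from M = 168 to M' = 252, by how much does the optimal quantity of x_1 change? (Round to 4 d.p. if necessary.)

Substituting into the budget: x_1* = 2 + 0.5·(M − 2·p_1 − 15·p_2)/p_1, and x_2* = 15 + 0.5·(…)/p_2.
Discretionary income = 168 − 2·28.2 − 15·3 = 66.6; x_1* = 2 + 0.5·66.6/28.2 = 3.1809.
At M' = 252: x_1* = 4.6702. Change: 4.6702 − 3.1809 = 1.4894.

Δx_1* = 1.4894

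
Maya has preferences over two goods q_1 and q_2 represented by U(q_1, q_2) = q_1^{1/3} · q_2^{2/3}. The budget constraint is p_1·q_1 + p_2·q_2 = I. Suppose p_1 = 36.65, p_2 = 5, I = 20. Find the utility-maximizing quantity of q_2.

The MRS is (1/2)·q_2/q_1. Set MRS = p_1/p_2.
Rearranging, p_2·q_2 = 2·p_1·q_1. Substituting into the budget gives p_1·q_1·(1 + 2) = I.
Demand: q_1*(p_1,p_2,I) = 1/3·I/p_1 and q_2* = 2/3·I/p_2.
At p_1=36.65, p_2=5, I=20: q_2* = 2/3·20/5 = 2.6667.

q_2* = 2.6667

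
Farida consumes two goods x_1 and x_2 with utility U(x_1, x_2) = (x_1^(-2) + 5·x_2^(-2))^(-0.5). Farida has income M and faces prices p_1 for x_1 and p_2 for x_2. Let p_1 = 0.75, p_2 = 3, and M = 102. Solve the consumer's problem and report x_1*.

MU_x_1 ∝ x_1^(-3), MU_x_2 ∝ 5·x_2^(-3), so MRS = (1/5)·(x_2/x_1)^(3) = p_1/p_2.
Hence x_2/x_1 = (5·p_1/p_2)^(1/(3)), i.e. raised to the 1/3 power.
Substitute x_2 = (x_2/x_1)·x_1 into the budget: x_1* = M/(p_1 + p_2·(x_2/x_1)).
Numerically x_2/x_1 = 1.077217, so x_1* = 102/(0.75 + 3·1.077217) = 25.6175.

x_1* = 25.6175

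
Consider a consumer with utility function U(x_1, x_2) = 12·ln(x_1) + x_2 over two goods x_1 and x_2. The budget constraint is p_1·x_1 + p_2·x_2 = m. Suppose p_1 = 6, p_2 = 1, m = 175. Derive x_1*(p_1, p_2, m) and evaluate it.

x_1* = 2

So x_1*(p_1,p_2) = 12·p_2/p_1, independent of income; and x_2* = (m − 12·p_2)/p_2.
At the given prices: x_1* = 12·1/6 = 2.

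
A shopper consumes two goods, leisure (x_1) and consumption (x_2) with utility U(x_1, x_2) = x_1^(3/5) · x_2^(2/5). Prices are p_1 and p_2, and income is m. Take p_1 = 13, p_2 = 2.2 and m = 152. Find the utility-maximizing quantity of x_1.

x_1* = 7.0154

Tangency: MRS = (3/2)·x_2/x_1 = p_1/p_2.
Rearranging, p_2·x_2 = (2/3)·p_1·x_1. Substituting into the budget gives p_1·x_1·(1 + (2/3)) = m.
Demand: x_1*(p_1,p_2,m) = 0.6·m/p_1 and x_2* = 0.4·m/p_2.
At p_1=13, p_2=2.2, m=152: x_1* = 0.6·152/13 = 7.0154.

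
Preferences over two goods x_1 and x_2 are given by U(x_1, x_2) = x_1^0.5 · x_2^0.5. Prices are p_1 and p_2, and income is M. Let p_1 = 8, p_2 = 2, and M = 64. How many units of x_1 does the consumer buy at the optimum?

MU_x_1/MU_x_2 = (0.5·x_2)/(0.5·x_1); tangency sets this equal to p_1/p_2.
Rearranging, p_2·x_2 = p_1·x_1. Substituting into the budget gives p_1·x_1·(1 + 1) = M.
Demand: x_1*(p_1,p_2,M) = 0.5·M/p_1 and x_2* = 0.5·M/p_2.
At p_1=8, p_2=2, M=64: x_1* = 0.5·64/8 = 4.

x_1* = 4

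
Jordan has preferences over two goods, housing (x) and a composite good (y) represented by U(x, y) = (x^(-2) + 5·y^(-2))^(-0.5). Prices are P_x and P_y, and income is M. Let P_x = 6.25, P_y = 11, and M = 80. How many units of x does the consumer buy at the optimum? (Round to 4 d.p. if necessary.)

x* = 3.6648

MU_x ∝ x^(-3), MU_y ∝ 5·y^(-3), so MRS = (1/5)·(y/x)^(3) = P_x/P_y.
Solve for the ratio: y/x = [5·P_x/P_y]^(1/3).
Substitute y = (y/x)·x into the budget: x* = M/(P_x + P_y·(y/x)).
Numerically y/x = 1.416291, so x* = 80/(6.25 + 11·1.416291) = 3.6648.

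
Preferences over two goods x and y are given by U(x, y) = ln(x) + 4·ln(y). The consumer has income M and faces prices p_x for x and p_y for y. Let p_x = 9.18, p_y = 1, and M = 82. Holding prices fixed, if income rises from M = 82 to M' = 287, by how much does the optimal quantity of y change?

Δy* = 164

Demand: x*(p_x,p_y,M) = 0.2·M/p_x and y* = 0.8·M/p_y.
At p_x=9.18, p_y=1, M=82: y* = 0.8·82/1 = 65.6.
At M' = 287: y* = 229.6. Change: 229.6 − 65.6 = 164.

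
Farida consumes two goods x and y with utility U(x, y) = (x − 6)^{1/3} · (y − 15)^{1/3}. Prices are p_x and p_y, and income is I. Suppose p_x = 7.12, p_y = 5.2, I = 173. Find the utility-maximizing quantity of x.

x* = 9.6713

Let x' = x−6, y' = y−15. MRS = y'/x' = p_x/p_y.
After buying the subsistence bundle (6, 15), a share 0.5 of the remaining income goes to x: x* = 6 + 0.5·(I − 6p_x − 15p_y)/p_x.
Discretionary income = 173 − 6·7.12 − 15·5.2 = 52.28; x* = 6 + 0.5·52.28/7.12 = 9.6713.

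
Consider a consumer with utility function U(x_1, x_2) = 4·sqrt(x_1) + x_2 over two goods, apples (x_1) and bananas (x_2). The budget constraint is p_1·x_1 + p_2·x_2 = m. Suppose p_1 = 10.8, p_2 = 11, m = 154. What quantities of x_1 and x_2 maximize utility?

x_1* = 4.1495, x_2* = 9.9259

Utility is quasi-linear in x_2; the FOC for x_1 is 2/√x_1 = p_1/p_2.
Solve: √x_1 = 2·p_2/p_1, so x_1*(p_1,p_2) = (2·p_2/p_1)², and x_2* = (m − p_1·x_1*)/p_2.
Plugging in: x_1* = (2·11/10.8)² = 4.1495, x_2* = 9.9259.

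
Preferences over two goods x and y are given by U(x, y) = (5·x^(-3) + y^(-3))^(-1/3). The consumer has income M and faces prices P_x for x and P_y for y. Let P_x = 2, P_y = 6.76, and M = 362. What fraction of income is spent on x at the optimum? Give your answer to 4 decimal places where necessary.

share on x = 0.3749

With the ratio pinned down, the budget gives x* = M/(P_x + P_y·(y/x)) and y* = (y/x)·x*.
Numerically y/x = 0.493206, so x* = 362/(2 + 6.76·0.493206) = 67.8656 and y* = 0.493206·67.8656 = 33.4717.
Expenditure on x: 2·67.8656 = 135.7312; share = 0.3749.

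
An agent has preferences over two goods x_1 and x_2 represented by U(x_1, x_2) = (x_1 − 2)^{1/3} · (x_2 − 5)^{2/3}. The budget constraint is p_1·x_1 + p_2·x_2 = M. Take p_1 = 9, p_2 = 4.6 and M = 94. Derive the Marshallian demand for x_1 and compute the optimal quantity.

x_1* = 3.963

This is Cobb-Douglas in (x_1−2, x_2−5): tangency gives 1/3·p_2·(x_2−5) = 2/3·p_1·(x_1−2).
Substituting into the budget: x_1* = 2 + 1/3·(M − 2·p_1 − 5·p_2)/p_1, and x_2* = 5 + 2/3·(…)/p_2.
Discretionary income = 94 − 2·9 − 5·4.6 = 53; x_1* = 2 + 1/3·53/9 = 3.963.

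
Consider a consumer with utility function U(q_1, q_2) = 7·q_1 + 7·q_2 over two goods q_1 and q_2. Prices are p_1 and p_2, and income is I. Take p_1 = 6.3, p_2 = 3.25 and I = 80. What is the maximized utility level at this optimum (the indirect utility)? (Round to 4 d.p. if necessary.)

Perfect substitutes: compare marginal utility per dollar. 7/p_1 vs 7/p_2 → 1.1111 vs 2.1538.
q_2 gives more utility per dollar, so spend all income on q_2: q_2* = I/p_2, q_1* = 0.
Numerically: q_1* = 0, q_2* = 24.6154.
Utility at the optimum: U(0, 24.6154) = 172.3077.

V = 172.3077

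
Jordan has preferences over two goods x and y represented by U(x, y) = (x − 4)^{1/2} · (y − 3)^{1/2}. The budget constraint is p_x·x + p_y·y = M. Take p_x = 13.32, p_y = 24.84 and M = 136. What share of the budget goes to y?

Let x' = x−4, y' = y−3. MRS = y'/x' = p_x/p_y.
Substituting into the budget: x* = 4 + 0.5·(M − 4·p_x − 3·p_y)/p_x, and y* = 3 + 0.5·(…)/p_y.
Discretionary income = 136 − 4·13.32 − 3·24.84 = 8.2; x* = 4 + 0.5·8.2/13.32 = 4.3078; y* = 3 + 0.5·8.2/24.84 = 3.1651.
Expenditure on y: 24.84·3.1651 = 78.62; share = 0.5781.

share on y = 0.5781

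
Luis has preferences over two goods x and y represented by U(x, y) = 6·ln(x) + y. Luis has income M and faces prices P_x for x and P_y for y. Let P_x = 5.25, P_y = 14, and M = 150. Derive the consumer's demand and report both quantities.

MU_x = 6/x, MU_y = 1. Tangency: 6/x = P_x/P_y.
So x*(P_x,P_y) = 6·P_y/P_x, independent of income; and y* = (M − 6·P_y)/P_y.
At the given prices: x* = 6·14/5.25 = 16, and y* = 4.7143.

x* = 16, y* = 4.7143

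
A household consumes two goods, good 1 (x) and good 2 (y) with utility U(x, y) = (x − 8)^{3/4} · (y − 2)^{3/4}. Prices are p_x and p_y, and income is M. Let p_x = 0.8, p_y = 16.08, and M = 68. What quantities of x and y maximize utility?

This is Cobb-Douglas in (x−8, y−2): tangency gives 0.75·p_y·(y−2) = 0.75·p_x·(x−8).
Substituting into the budget: x* = 8 + 0.5·(M − 8·p_x − 2·p_y)/p_x, and y* = 2 + 0.5·(…)/p_y.
Discretionary income = 68 − 8·0.8 − 2·16.08 = 29.44; x* = 8 + 0.5·29.44/0.8 = 26.4; y* = 2 + 0.5·29.44/16.08 = 2.9154.

x* = 26.4, y* = 2.9154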